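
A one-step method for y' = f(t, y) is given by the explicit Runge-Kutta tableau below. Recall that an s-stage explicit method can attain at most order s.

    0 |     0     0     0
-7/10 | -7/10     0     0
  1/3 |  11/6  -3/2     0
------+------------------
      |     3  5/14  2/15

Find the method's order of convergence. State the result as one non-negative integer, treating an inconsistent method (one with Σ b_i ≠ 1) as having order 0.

b = (3, 5/14, 2/15)
c = (0, -7/10, 1/3)
Ac = (0, 0, 21/20)
Σ b_i: 3·1 + 5/14·1 + 2/15·1 = 733/210 ≠ 1 ⇒ order 0.

0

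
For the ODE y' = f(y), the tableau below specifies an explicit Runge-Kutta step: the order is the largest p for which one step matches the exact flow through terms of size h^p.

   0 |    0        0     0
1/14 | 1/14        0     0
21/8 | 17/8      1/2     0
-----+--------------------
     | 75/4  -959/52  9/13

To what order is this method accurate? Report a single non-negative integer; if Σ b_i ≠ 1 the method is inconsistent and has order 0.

2

b = (75/4, -959/52, 9/13)
c = (0, 1/14, 21/8)
Ac = (0, 0, 1/28)
Σ b_i: 75/4·1 + (-959/52)·1 + 9/13·1 = 1 ✓
b·c: (-959/52)·1/14 + 9/13·21/8 = 1/2 ✓
b·c²: (-959/52)·1/196 + 9/13·441/64 = 2095/448 ≠ 1/3 ⇒ order 2.
b·Ac: 9/13·1/28 = 9/364 ≠ 1/6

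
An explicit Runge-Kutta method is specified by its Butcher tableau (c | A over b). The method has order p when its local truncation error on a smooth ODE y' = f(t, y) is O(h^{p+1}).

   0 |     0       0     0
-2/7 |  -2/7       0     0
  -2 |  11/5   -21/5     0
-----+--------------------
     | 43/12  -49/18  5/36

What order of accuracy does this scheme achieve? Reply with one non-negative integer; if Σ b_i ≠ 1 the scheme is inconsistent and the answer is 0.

b = (43/12, -49/18, 5/36)
c = (0, -2/7, -2)
Ac = (0, 0, 6/5)
Σ b_i: 43/12·1 + (-49/18)·1 + 5/36·1 = 1 ✓
b·c: (-49/18)·(-2/7) + 5/36·(-2) = 1/2 ✓
b·c²: (-49/18)·4/49 + 5/36·4 = 1/3 ✓
b·Ac: 5/36·6/5 = 1/6 ✓; 3 stages ⇒ order 3.

3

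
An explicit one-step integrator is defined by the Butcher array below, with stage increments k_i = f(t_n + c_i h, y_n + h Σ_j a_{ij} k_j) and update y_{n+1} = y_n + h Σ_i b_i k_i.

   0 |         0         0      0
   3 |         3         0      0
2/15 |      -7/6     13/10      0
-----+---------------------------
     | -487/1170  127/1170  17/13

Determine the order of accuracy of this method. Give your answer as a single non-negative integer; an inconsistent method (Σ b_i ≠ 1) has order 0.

2

b = (-487/1170, 127/1170, 17/13)
c = (0, 3, 2/15)
Ac = (0, 0, 39/10)
Σ b_i: (-487/1170)·1 + 127/1170·1 + 17/13·1 = 1 ✓
b·c: 127/1170·3 + 17/13·2/15 = 1/2 ✓
b·c²: 127/1170·9 + 17/13·4/225 = 5851/5850 ≠ 1/3 ⇒ order 2.
b·Ac: 17/13·39/10 = 51/10 ≠ 1/6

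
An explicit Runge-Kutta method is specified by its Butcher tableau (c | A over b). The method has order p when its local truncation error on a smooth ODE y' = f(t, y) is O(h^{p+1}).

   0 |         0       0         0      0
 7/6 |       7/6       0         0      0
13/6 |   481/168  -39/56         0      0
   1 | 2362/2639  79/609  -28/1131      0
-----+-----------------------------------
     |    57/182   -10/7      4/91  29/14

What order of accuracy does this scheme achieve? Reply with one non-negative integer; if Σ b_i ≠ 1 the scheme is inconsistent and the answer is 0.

b = (57/182, -10/7, 4/91, 29/14)
c = (0, 7/6, 13/6, 1)
Ac = (0, 0, -13/16, 17/174)
Σ b_i: 57/182·1 + (-10/7)·1 + 4/91·1 + 29/14·1 = 1 ✓
b·c: (-10/7)·7/6 + 4/91·13/6 + 29/14·1 = 1/2 ✓
b·c²: (-10/7)·49/36 + 4/91·169/36 + 29/14·1 = 1/3 ✓
b·Ac: 4/91·(-13/16) + 29/14·17/174 = 1/6 ✓
b·c³: (-10/7)·343/216 + 4/91·2197/216 + 29/14·1 = 1/4 ✓
b·(c∘Ac): 4/91·(-169/96) + 29/14·17/174 = 1/8 ✓
b·Ac²: 4/91·(-91/96) + 29/14·7/116 = 1/12 ✓
b·A²c: 29/14·7/348 = 1/24 ✓; 4 stages ⇒ order 4.

4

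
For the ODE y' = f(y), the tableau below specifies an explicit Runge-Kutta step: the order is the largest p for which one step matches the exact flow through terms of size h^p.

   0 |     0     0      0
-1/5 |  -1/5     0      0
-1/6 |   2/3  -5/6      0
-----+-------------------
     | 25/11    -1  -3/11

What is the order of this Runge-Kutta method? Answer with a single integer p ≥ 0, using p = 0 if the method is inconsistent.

b = (25/11, -1, -3/11)
c = (0, -1/5, -1/6)
Ac = (0, 0, 1/6)
Σ b_i: 25/11·1 + (-1)·1 + (-3/11)·1 = 1 ✓
b·c: (-1)·(-1/5) + (-3/11)·(-1/6) = 27/110 ≠ 1/2 ⇒ order 1.

1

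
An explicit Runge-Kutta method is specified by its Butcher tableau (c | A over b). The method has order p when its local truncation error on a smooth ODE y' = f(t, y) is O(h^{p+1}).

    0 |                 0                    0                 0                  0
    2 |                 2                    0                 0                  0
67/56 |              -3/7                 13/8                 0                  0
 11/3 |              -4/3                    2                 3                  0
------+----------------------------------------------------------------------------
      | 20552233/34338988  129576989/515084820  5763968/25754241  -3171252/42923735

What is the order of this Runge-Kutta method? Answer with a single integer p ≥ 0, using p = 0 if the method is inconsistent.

b = (20552233/34338988, 129576989/515084820, 5763968/25754241, -3171252/42923735)
c = (0, 2, 67/56, 11/3)
Ac = (0, 0, 13/4, 425/56)
Σ b_i: 20552233/34338988·1 + 129576989/515084820·1 + 5763968/25754241·1 + (-3171252/42923735)·1 = 1 ✓
b·c: 129576989/515084820·2 + 5763968/25754241·67/56 + (-3171252/42923735)·11/3 = 1/2 ✓
b·c²: 129576989/515084820·4 + 5763968/25754241·4489/3136 + (-3171252/42923735)·121/9 = 1/3 ✓
b·Ac: 5763968/25754241·13/4 + (-3171252/42923735)·425/56 = 1/6 ✓
b·c³: 129576989/515084820·8 + 5763968/25754241·300763/175616 + (-3171252/42923735)·1331/27 = -2696090881/2163356244 ≠ 1/4 ⇒ order 3.
b·(c∘Ac): 5763968/25754241·871/224 + (-3171252/42923735)·4675/168 = -61072021/51508482 ≠ 1/8
b·Ac²: 5763968/25754241·13/2 + (-3171252/42923735)·38555/3136 = 1576148257/2884474992 ≠ 1/12
b·A²c: (-3171252/42923735)·39/4 = -30919707/42923735 ≠ 1/24

3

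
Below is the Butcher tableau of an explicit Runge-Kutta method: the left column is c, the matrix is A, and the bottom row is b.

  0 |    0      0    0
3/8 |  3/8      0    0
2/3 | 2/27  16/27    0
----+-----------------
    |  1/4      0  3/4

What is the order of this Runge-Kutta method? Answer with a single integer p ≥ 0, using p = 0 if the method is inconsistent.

b = (1/4, 0, 3/4)
c = (0, 3/8, 2/3)
Ac = (0, 0, 2/9)
Σ b_i: 1/4·1 + 3/4·1 = 1 ✓
b·c: 3/4·2/3 = 1/2 ✓
b·c²: 3/4·4/9 = 1/3 ✓
b·Ac: 3/4·2/9 = 1/6 ✓; 3 stages ⇒ order 3.

3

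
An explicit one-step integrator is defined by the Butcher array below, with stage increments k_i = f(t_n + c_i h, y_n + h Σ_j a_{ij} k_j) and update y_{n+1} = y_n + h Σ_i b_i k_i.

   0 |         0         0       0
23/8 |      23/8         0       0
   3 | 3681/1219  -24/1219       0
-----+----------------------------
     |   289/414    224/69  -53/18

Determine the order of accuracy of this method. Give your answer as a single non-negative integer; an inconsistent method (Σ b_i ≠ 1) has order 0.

b = (289/414, 224/69, -53/18)
c = (0, 23/8, 3)
Ac = (0, 0, -3/53)
Σ b_i: 289/414·1 + 224/69·1 + (-53/18)·1 = 1 ✓
b·c: 224/69·23/8 + (-53/18)·3 = 1/2 ✓
b·c²: 224/69·529/64 + (-53/18)·9 = 1/3 ✓
b·Ac: (-53/18)·(-3/53) = 1/6 ✓; 3 stages ⇒ order 3.

3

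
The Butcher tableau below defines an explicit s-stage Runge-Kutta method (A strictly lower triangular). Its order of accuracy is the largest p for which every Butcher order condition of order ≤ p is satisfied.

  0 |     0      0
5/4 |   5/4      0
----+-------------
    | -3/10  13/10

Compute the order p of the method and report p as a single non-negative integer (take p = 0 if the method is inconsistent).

b = (-3/10, 13/10)
c = (0, 5/4)
Σ b_i: (-3/10)·1 + 13/10·1 = 1 ✓
b·c: 13/10·5/4 = 13/8 ≠ 1/2 ⇒ order 1.

1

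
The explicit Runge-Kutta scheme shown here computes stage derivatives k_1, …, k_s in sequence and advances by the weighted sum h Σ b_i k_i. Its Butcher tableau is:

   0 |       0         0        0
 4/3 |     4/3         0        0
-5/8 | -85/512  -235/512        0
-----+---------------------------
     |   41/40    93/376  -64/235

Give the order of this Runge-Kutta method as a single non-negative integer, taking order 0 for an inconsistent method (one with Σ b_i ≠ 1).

b = (41/40, 93/376, -64/235)
c = (0, 4/3, -5/8)
Ac = (0, 0, -235/384)
Σ b_i: 41/40·1 + 93/376·1 + (-64/235)·1 = 1 ✓
b·c: 93/376·4/3 + (-64/235)·(-5/8) = 1/2 ✓
b·c²: 93/376·16/9 + (-64/235)·25/64 = 1/3 ✓
b·Ac: (-64/235)·(-235/384) = 1/6 ✓; 3 stages ⇒ order 3.

3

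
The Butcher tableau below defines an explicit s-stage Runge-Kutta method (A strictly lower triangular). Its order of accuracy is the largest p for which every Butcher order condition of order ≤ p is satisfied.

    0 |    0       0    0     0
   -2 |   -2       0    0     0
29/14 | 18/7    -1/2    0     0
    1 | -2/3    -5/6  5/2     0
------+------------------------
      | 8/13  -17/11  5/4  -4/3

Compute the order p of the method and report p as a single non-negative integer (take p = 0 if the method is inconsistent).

b = (8/13, -17/11, 5/4, -4/3)
c = (0, -2, 29/14, 1)
Ac = (0, 0, 1, 575/84)
Σ b_i: 8/13·1 + (-17/11)·1 + 5/4·1 + (-4/3)·1 = -1739/1716 ≠ 1 ⇒ order 0.

0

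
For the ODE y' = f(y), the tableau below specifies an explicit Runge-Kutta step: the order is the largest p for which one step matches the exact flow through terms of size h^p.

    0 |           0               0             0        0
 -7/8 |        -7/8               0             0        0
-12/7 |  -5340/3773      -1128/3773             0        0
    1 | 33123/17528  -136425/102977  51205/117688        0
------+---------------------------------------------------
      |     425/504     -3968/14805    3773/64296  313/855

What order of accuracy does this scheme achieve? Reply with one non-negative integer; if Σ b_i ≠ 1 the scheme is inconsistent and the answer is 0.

b = (425/504, -3968/14805, 3773/64296, 313/855)
c = (0, -7/8, -12/7, 1)
Ac = (0, 0, 141/539, 1035/2504)
Σ b_i: 425/504·1 + (-3968/14805)·1 + 3773/64296·1 + 313/855·1 = 1 ✓
b·c: (-3968/14805)·(-7/8) + 3773/64296·(-12/7) + 313/855·1 = 1/2 ✓
b·c²: (-3968/14805)·49/64 + 3773/64296·144/49 + 313/855·1 = 1/3 ✓
b·Ac: 3773/64296·141/539 + 313/855·1035/2504 = 1/6 ✓
b·c³: (-3968/14805)·(-343/512) + 3773/64296·(-1728/343) + 313/855·1 = 1/4 ✓
b·(c∘Ac): 3773/64296·(-1692/3773) + 313/855·1035/2504 = 1/8 ✓
b·Ac²: 3773/64296·(-141/616) + 313/855·5295/20032 = 1/12 ✓
b·A²c: 313/855·285/2504 = 1/24 ✓; 4 stages ⇒ order 4.

4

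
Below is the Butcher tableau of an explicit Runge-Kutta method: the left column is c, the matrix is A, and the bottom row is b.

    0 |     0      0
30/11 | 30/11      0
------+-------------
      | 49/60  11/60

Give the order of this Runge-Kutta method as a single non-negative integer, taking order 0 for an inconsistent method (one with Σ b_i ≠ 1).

2

b = (49/60, 11/60)
c = (0, 30/11)
Σ b_i: 49/60·1 + 11/60·1 = 1 ✓
b·c: 11/60·30/11 = 1/2 ✓; 2 stages ⇒ order 2.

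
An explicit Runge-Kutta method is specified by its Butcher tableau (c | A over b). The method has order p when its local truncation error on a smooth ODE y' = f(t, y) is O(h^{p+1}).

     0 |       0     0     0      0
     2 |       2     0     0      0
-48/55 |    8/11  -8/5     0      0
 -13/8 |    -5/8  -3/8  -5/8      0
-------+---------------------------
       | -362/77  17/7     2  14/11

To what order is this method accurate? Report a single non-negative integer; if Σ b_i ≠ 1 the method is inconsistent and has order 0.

b = (-362/77, 17/7, 2, 14/11)
c = (0, 2, -48/55, -13/8)
Ac = (0, 0, -16/5, -9/44)
Σ b_i: (-362/77)·1 + 17/7·1 + 2·1 + 14/11·1 = 1 ✓
b·c: 17/7·2 + 2·(-48/55) + 14/11·(-13/8) = 1607/1540 ≠ 1/2 ⇒ order 1.

1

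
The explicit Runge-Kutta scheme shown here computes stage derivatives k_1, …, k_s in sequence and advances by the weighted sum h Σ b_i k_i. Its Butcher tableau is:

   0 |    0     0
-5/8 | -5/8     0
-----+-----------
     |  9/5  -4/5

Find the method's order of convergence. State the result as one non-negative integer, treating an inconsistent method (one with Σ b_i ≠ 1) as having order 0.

b = (9/5, -4/5)
c = (0, -5/8)
Σ b_i: 9/5·1 + (-4/5)·1 = 1 ✓
b·c: (-4/5)·(-5/8) = 1/2 ✓; 2 stages ⇒ order 2.

2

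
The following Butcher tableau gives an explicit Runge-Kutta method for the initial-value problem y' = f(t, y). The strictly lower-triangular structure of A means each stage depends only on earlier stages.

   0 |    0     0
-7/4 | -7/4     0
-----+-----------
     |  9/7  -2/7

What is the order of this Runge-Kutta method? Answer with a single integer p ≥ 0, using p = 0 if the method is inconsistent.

2

b = (9/7, -2/7)
c = (0, -7/4)
Σ b_i: 9/7·1 + (-2/7)·1 = 1 ✓
b·c: (-2/7)·(-7/4) = 1/2 ✓; 2 stages ⇒ order 2.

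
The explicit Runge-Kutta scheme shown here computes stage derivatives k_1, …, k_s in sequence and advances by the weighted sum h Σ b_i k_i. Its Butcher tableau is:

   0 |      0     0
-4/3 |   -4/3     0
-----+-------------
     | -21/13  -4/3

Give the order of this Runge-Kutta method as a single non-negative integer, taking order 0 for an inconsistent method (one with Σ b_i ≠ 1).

b = (-21/13, -4/3)
c = (0, -4/3)
Σ b_i: (-21/13)·1 + (-4/3)·1 = -115/39 ≠ 1 ⇒ order 0.

0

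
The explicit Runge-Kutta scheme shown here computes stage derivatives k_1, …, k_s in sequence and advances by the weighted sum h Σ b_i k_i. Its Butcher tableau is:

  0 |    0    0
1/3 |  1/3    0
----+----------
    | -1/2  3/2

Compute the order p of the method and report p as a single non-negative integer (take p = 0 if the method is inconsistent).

2

b = (-1/2, 3/2)
c = (0, 1/3)
Σ b_i: (-1/2)·1 + 3/2·1 = 1 ✓
b·c: 3/2·1/3 = 1/2 ✓; 2 stages ⇒ order 2.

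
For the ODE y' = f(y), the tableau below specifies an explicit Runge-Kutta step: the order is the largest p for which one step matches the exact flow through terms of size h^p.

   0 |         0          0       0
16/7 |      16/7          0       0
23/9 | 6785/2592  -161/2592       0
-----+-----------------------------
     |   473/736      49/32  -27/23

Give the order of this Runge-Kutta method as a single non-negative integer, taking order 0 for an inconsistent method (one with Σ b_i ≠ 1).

b = (473/736, 49/32, -27/23)
c = (0, 16/7, 23/9)
Ac = (0, 0, -23/162)
Σ b_i: 473/736·1 + 49/32·1 + (-27/23)·1 = 1 ✓
b·c: 49/32·16/7 + (-27/23)·23/9 = 1/2 ✓
b·c²: 49/32·256/49 + (-27/23)·529/81 = 1/3 ✓
b·Ac: (-27/23)·(-23/162) = 1/6 ✓; 3 stages ⇒ order 3.

3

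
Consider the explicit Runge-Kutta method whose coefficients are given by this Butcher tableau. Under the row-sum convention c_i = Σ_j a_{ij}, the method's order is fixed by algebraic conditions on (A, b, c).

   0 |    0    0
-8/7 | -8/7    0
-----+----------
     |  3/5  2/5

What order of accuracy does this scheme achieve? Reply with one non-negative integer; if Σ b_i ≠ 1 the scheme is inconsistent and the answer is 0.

b = (3/5, 2/5)
c = (0, -8/7)
Σ b_i: 3/5·1 + 2/5·1 = 1 ✓
b·c: 2/5·(-8/7) = -16/35 ≠ 1/2 ⇒ order 1.

1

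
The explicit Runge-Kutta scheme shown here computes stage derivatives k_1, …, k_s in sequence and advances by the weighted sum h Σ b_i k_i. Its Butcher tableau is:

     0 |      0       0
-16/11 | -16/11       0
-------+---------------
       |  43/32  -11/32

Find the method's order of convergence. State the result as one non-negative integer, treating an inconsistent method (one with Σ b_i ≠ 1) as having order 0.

2

b = (43/32, -11/32)
c = (0, -16/11)
Σ b_i: 43/32·1 + (-11/32)·1 = 1 ✓
b·c: (-11/32)·(-16/11) = 1/2 ✓; 2 stages ⇒ order 2.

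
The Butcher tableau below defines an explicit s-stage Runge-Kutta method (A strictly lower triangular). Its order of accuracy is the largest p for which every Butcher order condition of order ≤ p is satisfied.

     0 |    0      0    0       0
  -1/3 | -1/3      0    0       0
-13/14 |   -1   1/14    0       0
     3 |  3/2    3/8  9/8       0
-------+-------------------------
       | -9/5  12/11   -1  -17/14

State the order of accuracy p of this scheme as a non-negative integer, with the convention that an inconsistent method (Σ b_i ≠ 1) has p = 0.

0

b = (-9/5, 12/11, -1, -17/14)
c = (0, -1/3, -13/14, 3)
Ac = (0, 0, -1/42, -131/112)
Σ b_i: (-9/5)·1 + 12/11·1 + (-1)·1 + (-17/14)·1 = -2251/770 ≠ 1 ⇒ order 0.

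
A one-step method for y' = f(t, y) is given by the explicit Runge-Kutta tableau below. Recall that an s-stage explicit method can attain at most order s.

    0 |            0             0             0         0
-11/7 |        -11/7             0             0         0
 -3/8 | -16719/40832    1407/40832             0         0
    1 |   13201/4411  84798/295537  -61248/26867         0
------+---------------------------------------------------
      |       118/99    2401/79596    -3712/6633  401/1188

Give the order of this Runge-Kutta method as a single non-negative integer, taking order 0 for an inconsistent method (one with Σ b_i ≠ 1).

4

b = (118/99, 2401/79596, -3712/6633, 401/1188)
c = (0, -11/7, -3/8, 1)
Ac = (0, 0, -201/3712, 162/401)
Σ b_i: 118/99·1 + 2401/79596·1 + (-3712/6633)·1 + 401/1188·1 = 1 ✓
b·c: 2401/79596·(-11/7) + (-3712/6633)·(-3/8) + 401/1188·1 = 1/2 ✓
b·c²: 2401/79596·121/49 + (-3712/6633)·9/64 + 401/1188·1 = 1/3 ✓
b·Ac: (-3712/6633)·(-201/3712) + 401/1188·162/401 = 1/6 ✓
b·c³: 2401/79596·(-1331/343) + (-3712/6633)·(-27/512) + 401/1188·1 = 1/4 ✓
b·(c∘Ac): (-3712/6633)·603/29696 + 401/1188·162/401 = 1/8 ✓
b·Ac²: (-3712/6633)·2211/25984 + 401/1188·1089/2807 = 1/12 ✓
b·A²c: 401/1188·99/802 = 1/24 ✓; 4 stages ⇒ order 4.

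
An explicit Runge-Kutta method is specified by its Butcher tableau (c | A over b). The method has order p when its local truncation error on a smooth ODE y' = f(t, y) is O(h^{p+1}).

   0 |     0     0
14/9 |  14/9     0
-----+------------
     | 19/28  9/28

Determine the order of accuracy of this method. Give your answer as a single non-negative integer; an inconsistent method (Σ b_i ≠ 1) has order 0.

2

b = (19/28, 9/28)
c = (0, 14/9)
Σ b_i: 19/28·1 + 9/28·1 = 1 ✓
b·c: 9/28·14/9 = 1/2 ✓; 2 stages ⇒ order 2.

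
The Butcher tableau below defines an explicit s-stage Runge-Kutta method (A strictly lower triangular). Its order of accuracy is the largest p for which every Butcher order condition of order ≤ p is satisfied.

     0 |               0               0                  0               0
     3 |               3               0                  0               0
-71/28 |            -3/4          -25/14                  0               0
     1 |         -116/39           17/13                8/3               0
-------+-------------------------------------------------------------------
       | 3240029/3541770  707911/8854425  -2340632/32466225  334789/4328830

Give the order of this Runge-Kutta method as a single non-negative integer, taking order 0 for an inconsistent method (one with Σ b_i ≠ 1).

b = (3240029/3541770, 707911/8854425, -2340632/32466225, 334789/4328830)
c = (0, 3, -71/28, 1)
Ac = (0, 0, -75/14, -775/273)
Σ b_i: 3240029/3541770·1 + 707911/8854425·1 + (-2340632/32466225)·1 + 334789/4328830·1 = 1 ✓
b·c: 707911/8854425·3 + (-2340632/32466225)·(-71/28) + 334789/4328830·1 = 1/2 ✓
b·c²: 707911/8854425·9 + (-2340632/32466225)·5041/784 + 334789/4328830·1 = 1/3 ✓
b·Ac: (-2340632/32466225)·(-75/14) + 334789/4328830·(-775/273) = 1/6 ✓
b·c³: 707911/8854425·27 + (-2340632/32466225)·(-357911/21952) + 334789/4328830·1 = 16110017/4722360 ≠ 1/4 ⇒ order 3.
b·(c∘Ac): (-2340632/32466225)·5325/392 + 334789/4328830·(-775/273) = -283081/236118 ≠ 1/8
b·Ac²: (-2340632/32466225)·(-225/14) + 334789/4328830·110515/3822 = 123448313/36362172 ≠ 1/12
b·A²c: 334789/4328830·(-100/7) = -478270/432883 ≠ 1/24

3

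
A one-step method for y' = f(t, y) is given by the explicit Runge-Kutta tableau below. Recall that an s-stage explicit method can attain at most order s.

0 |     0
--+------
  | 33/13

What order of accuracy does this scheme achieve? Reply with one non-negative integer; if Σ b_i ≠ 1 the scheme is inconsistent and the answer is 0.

b = (33/13)
c = (0)
Σ b_i: 33/13·1 = 33/13 ≠ 1 ⇒ order 0.

0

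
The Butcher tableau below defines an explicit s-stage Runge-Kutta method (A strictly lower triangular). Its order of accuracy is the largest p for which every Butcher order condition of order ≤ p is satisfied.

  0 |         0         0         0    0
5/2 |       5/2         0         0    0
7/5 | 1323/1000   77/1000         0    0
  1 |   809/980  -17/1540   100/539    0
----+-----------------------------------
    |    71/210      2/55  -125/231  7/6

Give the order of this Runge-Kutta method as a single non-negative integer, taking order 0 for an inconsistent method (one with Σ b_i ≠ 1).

4

b = (71/210, 2/55, -125/231, 7/6)
c = (0, 5/2, 7/5, 1)
Ac = (0, 0, 77/400, 13/56)
Σ b_i: 71/210·1 + 2/55·1 + (-125/231)·1 + 7/6·1 = 1 ✓
b·c: 2/55·5/2 + (-125/231)·7/5 + 7/6·1 = 1/2 ✓
b·c²: 2/55·25/4 + (-125/231)·49/25 + 7/6·1 = 1/3 ✓
b·Ac: (-125/231)·77/400 + 7/6·13/56 = 1/6 ✓
b·c³: 2/55·125/8 + (-125/231)·343/125 + 7/6·1 = 1/4 ✓
b·(c∘Ac): (-125/231)·539/2000 + 7/6·13/56 = 1/8 ✓
b·Ac²: (-125/231)·77/160 + 7/6·33/112 = 1/12 ✓
b·A²c: 7/6·1/28 = 1/24 ✓; 4 stages ⇒ order 4.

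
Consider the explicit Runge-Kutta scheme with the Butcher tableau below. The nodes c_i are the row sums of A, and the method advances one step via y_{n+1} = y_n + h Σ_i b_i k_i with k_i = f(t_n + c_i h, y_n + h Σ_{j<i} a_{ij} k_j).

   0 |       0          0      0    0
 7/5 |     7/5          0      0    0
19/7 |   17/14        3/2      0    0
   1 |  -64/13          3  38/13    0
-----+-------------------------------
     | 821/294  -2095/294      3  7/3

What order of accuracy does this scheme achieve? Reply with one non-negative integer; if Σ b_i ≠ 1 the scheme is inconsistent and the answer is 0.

b = (821/294, -2095/294, 3, 7/3)
c = (0, 7/5, 19/7, 1)
Ac = (0, 0, 21/10, 5521/455)
Σ b_i: 821/294·1 + (-2095/294)·1 + 3·1 + 7/3·1 = 1 ✓
b·c: (-2095/294)·7/5 + 3·19/7 + 7/3·1 = 1/2 ✓
b·c²: (-2095/294)·49/25 + 3·361/49 + 7/3·1 = 15389/1470 ≠ 1/3 ⇒ order 2.
b·Ac: 3·21/10 + 7/3·5521/455 = 13499/390 ≠ 1/6

2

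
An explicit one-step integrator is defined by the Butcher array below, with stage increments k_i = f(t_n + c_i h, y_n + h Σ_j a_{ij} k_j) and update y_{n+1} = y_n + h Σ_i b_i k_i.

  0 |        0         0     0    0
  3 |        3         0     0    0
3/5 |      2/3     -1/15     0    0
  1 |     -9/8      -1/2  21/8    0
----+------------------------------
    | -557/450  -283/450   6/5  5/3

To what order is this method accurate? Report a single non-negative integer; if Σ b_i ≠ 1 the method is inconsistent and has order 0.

2

b = (-557/450, -283/450, 6/5, 5/3)
c = (0, 3, 3/5, 1)
Ac = (0, 0, -1/5, 3/40)
Σ b_i: (-557/450)·1 + (-283/450)·1 + 6/5·1 + 5/3·1 = 1 ✓
b·c: (-283/450)·3 + 6/5·3/5 + 5/3·1 = 1/2 ✓
b·c²: (-283/450)·9 + 6/5·9/25 + 5/3·1 = -2671/750 ≠ 1/3 ⇒ order 2.
b·Ac: 6/5·(-1/5) + 5/3·3/40 = -23/200 ≠ 1/6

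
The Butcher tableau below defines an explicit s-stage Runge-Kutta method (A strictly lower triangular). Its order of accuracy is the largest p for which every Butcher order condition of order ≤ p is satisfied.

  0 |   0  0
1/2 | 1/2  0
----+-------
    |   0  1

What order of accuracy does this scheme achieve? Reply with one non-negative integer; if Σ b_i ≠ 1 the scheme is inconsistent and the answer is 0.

b = (0, 1)
c = (0, 1/2)
Σ b_i: 1·1 = 1 ✓
b·c: 1·1/2 = 1/2 ✓; 2 stages ⇒ order 2.

2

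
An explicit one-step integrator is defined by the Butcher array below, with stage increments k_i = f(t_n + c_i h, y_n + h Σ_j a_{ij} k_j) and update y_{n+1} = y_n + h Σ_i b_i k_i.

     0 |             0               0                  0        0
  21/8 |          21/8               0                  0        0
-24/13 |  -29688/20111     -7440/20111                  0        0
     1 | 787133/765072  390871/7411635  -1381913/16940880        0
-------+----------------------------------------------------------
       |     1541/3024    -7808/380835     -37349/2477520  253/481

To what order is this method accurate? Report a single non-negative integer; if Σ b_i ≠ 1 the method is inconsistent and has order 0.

b = (1541/3024, -7808/380835, -37349/2477520, 253/481)
c = (0, 21/8, -24/13, 1)
Ac = (0, 0, -2790/2873, 585/2024)
Σ b_i: 1541/3024·1 + (-7808/380835)·1 + (-37349/2477520)·1 + 253/481·1 = 1 ✓
b·c: (-7808/380835)·21/8 + (-37349/2477520)·(-24/13) + 253/481·1 = 1/2 ✓
b·c²: (-7808/380835)·441/64 + (-37349/2477520)·576/169 + 253/481·1 = 1/3 ✓
b·Ac: (-37349/2477520)·(-2790/2873) + 253/481·585/2024 = 1/6 ✓
b·c³: (-7808/380835)·9261/512 + (-37349/2477520)·(-13824/2197) + 253/481·1 = 1/4 ✓
b·(c∘Ac): (-37349/2477520)·66960/37349 + 253/481·585/2024 = 1/8 ✓
b·Ac²: (-37349/2477520)·(-29295/11492) + 253/481·377/4416 = 1/12 ✓
b·A²c: 253/481·481/6072 = 1/24 ✓; 4 stages ⇒ order 4.

4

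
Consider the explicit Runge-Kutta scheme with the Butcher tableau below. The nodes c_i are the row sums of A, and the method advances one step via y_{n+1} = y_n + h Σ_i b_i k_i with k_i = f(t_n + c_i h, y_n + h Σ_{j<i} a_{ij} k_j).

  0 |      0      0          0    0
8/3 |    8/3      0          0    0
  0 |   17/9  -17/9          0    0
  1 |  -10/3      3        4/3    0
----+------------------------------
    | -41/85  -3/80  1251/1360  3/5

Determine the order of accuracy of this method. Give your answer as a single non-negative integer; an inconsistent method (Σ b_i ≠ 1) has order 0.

3

b = (-41/85, -3/80, 1251/1360, 3/5)
c = (0, 8/3, 0, 1)
Ac = (0, 0, -136/27, 8)
Σ b_i: (-41/85)·1 + (-3/80)·1 + 1251/1360·1 + 3/5·1 = 1 ✓
b·c: (-3/80)·8/3 + 3/5·1 = 1/2 ✓
b·c²: (-3/80)·64/9 + 3/5·1 = 1/3 ✓
b·Ac: 1251/1360·(-136/27) + 3/5·8 = 1/6 ✓
b·c³: (-3/80)·512/27 + 3/5·1 = -1/9 ≠ 1/4 ⇒ order 3.
b·(c∘Ac): 3/5·8 = 24/5 ≠ 1/8
b·Ac²: 1251/1360·(-1088/81) + 3/5·64/3 = 4/9 ≠ 1/12
b·A²c: 3/5·(-544/81) = -544/135 ≠ 1/24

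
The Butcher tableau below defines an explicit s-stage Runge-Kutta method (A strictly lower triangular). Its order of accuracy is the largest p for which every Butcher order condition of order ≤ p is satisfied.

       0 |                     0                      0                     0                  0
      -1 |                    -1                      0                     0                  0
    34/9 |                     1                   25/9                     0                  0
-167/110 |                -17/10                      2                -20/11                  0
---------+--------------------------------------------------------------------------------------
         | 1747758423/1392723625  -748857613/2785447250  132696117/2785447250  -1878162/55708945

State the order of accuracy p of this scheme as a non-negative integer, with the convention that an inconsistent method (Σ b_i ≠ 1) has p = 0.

3

b = (1747758423/1392723625, -748857613/2785447250, 132696117/2785447250, -1878162/55708945)
c = (0, -1, 34/9, -167/110)
Ac = (0, 0, -25/9, -878/99)
Σ b_i: 1747758423/1392723625·1 + (-748857613/2785447250)·1 + 132696117/2785447250·1 + (-1878162/55708945)·1 = 1 ✓
b·c: (-748857613/2785447250)·(-1) + 132696117/2785447250·34/9 + (-1878162/55708945)·(-167/110) = 1/2 ✓
b·c²: (-748857613/2785447250)·1 + 132696117/2785447250·1156/81 + (-1878162/55708945)·27889/12100 = 1/3 ✓
b·Ac: 132696117/2785447250·(-25/9) + (-1878162/55708945)·(-878/99) = 1/6 ✓
b·c³: (-748857613/2785447250)·(-1) + 132696117/2785447250·39304/729 + (-1878162/55708945)·(-4657463/1331000) = 24448349698111/8272778332500 ≠ 1/4 ⇒ order 3.
b·(c∘Ac): 132696117/2785447250·(-850/81) + (-1878162/55708945)·73313/5445 = -265689499/278544725 ≠ 1/8
b·Ac²: 132696117/2785447250·25/9 + (-1878162/55708945)·(-21338/891) = 565390043/601656606 ≠ 1/12
b·A²c: (-1878162/55708945)·500/99 = -5691400/33425367 ≠ 1/24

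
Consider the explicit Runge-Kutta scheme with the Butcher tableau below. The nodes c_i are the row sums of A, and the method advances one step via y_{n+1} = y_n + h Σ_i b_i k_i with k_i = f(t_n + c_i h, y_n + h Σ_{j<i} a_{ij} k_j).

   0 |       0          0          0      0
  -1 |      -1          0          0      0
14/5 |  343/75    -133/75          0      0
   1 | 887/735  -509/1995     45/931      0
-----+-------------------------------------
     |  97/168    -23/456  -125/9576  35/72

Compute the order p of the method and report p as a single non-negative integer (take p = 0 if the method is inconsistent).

b = (97/168, -23/456, -125/9576, 35/72)
c = (0, -1, 14/5, 1)
Ac = (0, 0, 133/75, 41/105)
Σ b_i: 97/168·1 + (-23/456)·1 + (-125/9576)·1 + 35/72·1 = 1 ✓
b·c: (-23/456)·(-1) + (-125/9576)·14/5 + 35/72·1 = 1/2 ✓
b·c²: (-23/456)·1 + (-125/9576)·196/25 + 35/72·1 = 1/3 ✓
b·Ac: (-125/9576)·133/75 + 35/72·41/105 = 1/6 ✓
b·c³: (-23/456)·(-1) + (-125/9576)·2744/125 + 35/72·1 = 1/4 ✓
b·(c∘Ac): (-125/9576)·1862/375 + 35/72·41/105 = 1/8 ✓
b·Ac²: (-125/9576)·(-133/75) + 35/72·13/105 = 1/12 ✓
b·A²c: 35/72·3/35 = 1/24 ✓; 4 stages ⇒ order 4.

4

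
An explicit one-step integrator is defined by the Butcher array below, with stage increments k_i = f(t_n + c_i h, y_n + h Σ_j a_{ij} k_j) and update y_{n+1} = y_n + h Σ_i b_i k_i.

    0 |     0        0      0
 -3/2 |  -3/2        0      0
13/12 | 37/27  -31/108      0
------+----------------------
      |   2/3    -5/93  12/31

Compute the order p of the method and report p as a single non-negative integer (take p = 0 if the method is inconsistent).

b = (2/3, -5/93, 12/31)
c = (0, -3/2, 13/12)
Ac = (0, 0, 31/72)
Σ b_i: 2/3·1 + (-5/93)·1 + 12/31·1 = 1 ✓
b·c: (-5/93)·(-3/2) + 12/31·13/12 = 1/2 ✓
b·c²: (-5/93)·9/4 + 12/31·169/144 = 1/3 ✓
b·Ac: 12/31·31/72 = 1/6 ✓; 3 stages ⇒ order 3.

3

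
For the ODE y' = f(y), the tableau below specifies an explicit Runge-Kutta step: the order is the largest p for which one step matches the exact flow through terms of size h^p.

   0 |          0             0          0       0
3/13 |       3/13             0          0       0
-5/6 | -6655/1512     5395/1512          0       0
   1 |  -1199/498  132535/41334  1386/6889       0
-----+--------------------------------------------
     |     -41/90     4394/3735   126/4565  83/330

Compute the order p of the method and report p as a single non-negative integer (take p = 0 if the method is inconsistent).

4

b = (-41/90, 4394/3735, 126/4565, 83/330)
c = (0, 3/13, -5/6, 1)
Ac = (0, 0, 415/504, 95/166)
Σ b_i: (-41/90)·1 + 4394/3735·1 + 126/4565·1 + 83/330·1 = 1 ✓
b·c: 4394/3735·3/13 + 126/4565·(-5/6) + 83/330·1 = 1/2 ✓
b·c²: 4394/3735·9/169 + 126/4565·25/36 + 83/330·1 = 1/3 ✓
b·Ac: 126/4565·415/504 + 83/330·95/166 = 1/6 ✓
b·c³: 4394/3735·27/2197 + 126/4565·(-125/216) + 83/330·1 = 1/4 ✓
b·(c∘Ac): 126/4565·(-2075/3024) + 83/330·95/166 = 1/8 ✓
b·Ac²: 126/4565·415/2184 + 83/330·335/1079 = 1/12 ✓
b·A²c: 83/330·55/332 = 1/24 ✓; 4 stages ⇒ order 4.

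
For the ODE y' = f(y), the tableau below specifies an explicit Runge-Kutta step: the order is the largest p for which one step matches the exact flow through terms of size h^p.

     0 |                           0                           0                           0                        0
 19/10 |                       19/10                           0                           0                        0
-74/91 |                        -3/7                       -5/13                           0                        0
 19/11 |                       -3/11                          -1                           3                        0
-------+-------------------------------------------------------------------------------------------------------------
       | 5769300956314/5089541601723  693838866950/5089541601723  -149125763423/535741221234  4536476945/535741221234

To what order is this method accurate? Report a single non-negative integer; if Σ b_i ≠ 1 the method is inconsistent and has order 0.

b = (5769300956314/5089541601723, 693838866950/5089541601723, -149125763423/535741221234, 4536476945/535741221234)
c = (0, 19/10, -74/91, 19/11)
Ac = (0, 0, -19/26, -3949/910)
Σ b_i: 5769300956314/5089541601723·1 + 693838866950/5089541601723·1 + (-149125763423/535741221234)·1 + 4536476945/535741221234·1 = 1 ✓
b·c: 693838866950/5089541601723·19/10 + (-149125763423/535741221234)·(-74/91) + 4536476945/535741221234·19/11 = 1/2 ✓
b·c²: 693838866950/5089541601723·361/100 + (-149125763423/535741221234)·5476/8281 + 4536476945/535741221234·361/121 = 1/3 ✓
b·Ac: (-149125763423/535741221234)·(-19/26) + 4536476945/535741221234·(-3949/910) = 1/6 ✓
b·c³: 693838866950/5089541601723·6859/1000 + (-149125763423/535741221234)·(-405224/753571) + 4536476945/535741221234·6859/1331 = 2017081670596183/1787589874850780 ≠ 1/4 ⇒ order 3.
b·(c∘Ac): (-149125763423/535741221234)·703/1183 + 4536476945/535741221234·(-6821/910) = -81747936715/357160814156 ≠ 1/8
b·Ac²: (-149125763423/535741221234)·(-361/260) + 4536476945/535741221234·(-1346641/828100) = 181707208843541/487524511322940 ≠ 1/12
b·A²c: 4536476945/535741221234·(-57/26) = -6630235535/357160814156 ≠ 1/24

3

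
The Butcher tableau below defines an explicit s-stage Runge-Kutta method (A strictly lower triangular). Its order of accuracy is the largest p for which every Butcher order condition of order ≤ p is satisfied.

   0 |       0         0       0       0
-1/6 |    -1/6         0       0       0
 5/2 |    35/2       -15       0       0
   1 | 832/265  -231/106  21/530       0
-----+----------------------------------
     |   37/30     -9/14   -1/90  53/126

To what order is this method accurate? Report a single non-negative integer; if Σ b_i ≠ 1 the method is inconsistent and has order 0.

b = (37/30, -9/14, -1/90, 53/126)
c = (0, -1/6, 5/2, 1)
Ac = (0, 0, 5/2, 49/106)
Σ b_i: 37/30·1 + (-9/14)·1 + (-1/90)·1 + 53/126·1 = 1 ✓
b·c: (-9/14)·(-1/6) + (-1/90)·5/2 + 53/126·1 = 1/2 ✓
b·c²: (-9/14)·1/36 + (-1/90)·25/4 + 53/126·1 = 1/3 ✓
b·Ac: (-1/90)·5/2 + 53/126·49/106 = 1/6 ✓
b·c³: (-9/14)·(-1/216) + (-1/90)·125/8 + 53/126·1 = 1/4 ✓
b·(c∘Ac): (-1/90)·25/4 + 53/126·49/106 = 1/8 ✓
b·Ac²: (-1/90)·(-5/12) + 53/126·119/636 = 1/12 ✓
b·A²c: 53/126·21/212 = 1/24 ✓; 4 stages ⇒ order 4.

4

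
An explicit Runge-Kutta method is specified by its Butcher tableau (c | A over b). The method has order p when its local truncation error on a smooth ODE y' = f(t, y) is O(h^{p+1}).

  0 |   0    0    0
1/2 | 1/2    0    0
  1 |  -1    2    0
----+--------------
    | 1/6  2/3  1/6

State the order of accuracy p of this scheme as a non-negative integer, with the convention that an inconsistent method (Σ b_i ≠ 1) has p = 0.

b = (1/6, 2/3, 1/6)
c = (0, 1/2, 1)
Ac = (0, 0, 1)
Σ b_i: 1/6·1 + 2/3·1 + 1/6·1 = 1 ✓
b·c: 2/3·1/2 + 1/6·1 = 1/2 ✓
b·c²: 2/3·1/4 + 1/6·1 = 1/3 ✓
b·Ac: 1/6·1 = 1/6 ✓; 3 stages ⇒ order 3.

3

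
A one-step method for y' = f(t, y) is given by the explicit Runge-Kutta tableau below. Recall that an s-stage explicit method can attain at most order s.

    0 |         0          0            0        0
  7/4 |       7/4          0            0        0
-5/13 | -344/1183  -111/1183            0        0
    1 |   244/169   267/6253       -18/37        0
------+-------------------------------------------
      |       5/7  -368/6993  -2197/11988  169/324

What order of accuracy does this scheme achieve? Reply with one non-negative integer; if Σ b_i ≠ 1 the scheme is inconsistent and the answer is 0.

4

b = (5/7, -368/6993, -2197/11988, 169/324)
c = (0, 7/4, -5/13, 1)
Ac = (0, 0, -111/676, 177/676)
Σ b_i: 5/7·1 + (-368/6993)·1 + (-2197/11988)·1 + 169/324·1 = 1 ✓
b·c: (-368/6993)·7/4 + (-2197/11988)·(-5/13) + 169/324·1 = 1/2 ✓
b·c²: (-368/6993)·49/16 + (-2197/11988)·25/169 + 169/324·1 = 1/3 ✓
b·Ac: (-2197/11988)·(-111/676) + 169/324·177/676 = 1/6 ✓
b·c³: (-368/6993)·343/64 + (-2197/11988)·(-125/2197) + 169/324·1 = 1/4 ✓
b·(c∘Ac): (-2197/11988)·555/8788 + 169/324·177/676 = 1/8 ✓
b·Ac²: (-2197/11988)·(-777/2704) + 169/324·159/2704 = 1/12 ✓
b·A²c: 169/324·27/338 = 1/24 ✓; 4 stages ⇒ order 4.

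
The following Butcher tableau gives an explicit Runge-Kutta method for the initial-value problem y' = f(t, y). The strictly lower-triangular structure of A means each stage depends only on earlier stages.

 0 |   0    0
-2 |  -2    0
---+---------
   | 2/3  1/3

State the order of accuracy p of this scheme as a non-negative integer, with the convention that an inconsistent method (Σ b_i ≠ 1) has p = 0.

b = (2/3, 1/3)
c = (0, -2)
Σ b_i: 2/3·1 + 1/3·1 = 1 ✓
b·c: 1/3·(-2) = -2/3 ≠ 1/2 ⇒ order 1.

1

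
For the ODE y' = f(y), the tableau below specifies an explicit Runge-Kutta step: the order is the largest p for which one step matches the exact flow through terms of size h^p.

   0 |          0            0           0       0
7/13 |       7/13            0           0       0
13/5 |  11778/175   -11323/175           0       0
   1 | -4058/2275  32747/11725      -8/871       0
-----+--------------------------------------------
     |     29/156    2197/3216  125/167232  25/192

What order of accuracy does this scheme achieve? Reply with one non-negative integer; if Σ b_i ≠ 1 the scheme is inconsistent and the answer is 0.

b = (29/156, 2197/3216, 125/167232, 25/192)
c = (0, 7/13, 13/5, 1)
Ac = (0, 0, -871/25, 37/25)
Σ b_i: 29/156·1 + 2197/3216·1 + 125/167232·1 + 25/192·1 = 1 ✓
b·c: 2197/3216·7/13 + 125/167232·13/5 + 25/192·1 = 1/2 ✓
b·c²: 2197/3216·49/169 + 125/167232·169/25 + 25/192·1 = 1/3 ✓
b·Ac: 125/167232·(-871/25) + 25/192·37/25 = 1/6 ✓
b·c³: 2197/3216·343/2197 + 125/167232·2197/125 + 25/192·1 = 1/4 ✓
b·(c∘Ac): 125/167232·(-11323/125) + 25/192·37/25 = 1/8 ✓
b·Ac²: 125/167232·(-469/25) + 25/192·243/325 = 1/12 ✓
b·A²c: 25/192·8/25 = 1/24 ✓; 4 stages ⇒ order 4.

4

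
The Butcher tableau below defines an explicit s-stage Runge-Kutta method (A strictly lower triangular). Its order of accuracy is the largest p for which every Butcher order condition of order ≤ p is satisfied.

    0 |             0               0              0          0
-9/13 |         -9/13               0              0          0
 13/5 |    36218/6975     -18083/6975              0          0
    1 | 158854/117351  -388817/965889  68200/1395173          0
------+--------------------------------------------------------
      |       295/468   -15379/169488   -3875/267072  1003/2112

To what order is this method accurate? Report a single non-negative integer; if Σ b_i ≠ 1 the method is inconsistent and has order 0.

b = (295/468, -15379/169488, -3875/267072, 1003/2112)
c = (0, -9/13, 13/5, 1)
Ac = (0, 0, 1391/775, 407/1003)
Σ b_i: 295/468·1 + (-15379/169488)·1 + (-3875/267072)·1 + 1003/2112·1 = 1 ✓
b·c: (-15379/169488)·(-9/13) + (-3875/267072)·13/5 + 1003/2112·1 = 1/2 ✓
b·c²: (-15379/169488)·81/169 + (-3875/267072)·169/25 + 1003/2112·1 = 1/3 ✓
b·Ac: (-3875/267072)·1391/775 + 1003/2112·407/1003 = 1/6 ✓
b·c³: (-15379/169488)·(-729/2197) + (-3875/267072)·2197/125 + 1003/2112·1 = 1/4 ✓
b·(c∘Ac): (-3875/267072)·18083/3875 + 1003/2112·407/1003 = 1/8 ✓
b·Ac²: (-3875/267072)·(-963/775) + 1003/2112·1793/13039 = 1/12 ✓
b·A²c: 1003/2112·88/1003 = 1/24 ✓; 4 stages ⇒ order 4.

4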